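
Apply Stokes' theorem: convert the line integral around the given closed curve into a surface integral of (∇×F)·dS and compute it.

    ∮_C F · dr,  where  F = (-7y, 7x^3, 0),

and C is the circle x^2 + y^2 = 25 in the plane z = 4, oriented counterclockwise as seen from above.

Let S be the flat disk x^2 + y^2 ≤ 25 in the plane z = 4, with upward unit normal n̂ = ẑ. By Stokes' theorem,

    ∮_C F · dr = ∬_S (∇ × F) · n̂ dS = ∬_D (curl F)_z dA,

where D is the disk x^2 + y^2 ≤ 25.

Compute the curl of F = (-7y, 7x^3, 0):
    (∇ × F)_x = ∂F_z/∂y - ∂F_y/∂z = 0,
    (∇ × F)_y = ∂F_x/∂z - ∂F_z/∂x = 0,
    (∇ × F)_z = ∂F_y/∂x - ∂F_x/∂y = 21x^2 + 7.

On z = 4, (curl F)_z = 21x^2 + 7.

Convert to polar (x = r cos θ, y = r sin θ, dA = r dr dθ); the integrand becomes 21r^2cos(θ)^2 + 7, so

    ∬_D (curl F)_z dA = ∫_0^{2π} ∫_0^{5} (21r^2cos(θ)^2 + 7) · r dr dθ.

Inner (r from 0 to 5): 13125cos(θ)^2/4 + 175/2.
Outer (θ from 0 to 2π): 13825π/4.

Therefore ∮_C F · dr = 13825π/4.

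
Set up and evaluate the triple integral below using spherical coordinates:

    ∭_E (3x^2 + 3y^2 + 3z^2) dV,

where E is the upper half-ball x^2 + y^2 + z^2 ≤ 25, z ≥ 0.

In spherical coordinates, x = ρ sin(φ) cos(θ), y = ρ sin(φ) sin(θ), z = ρ cos(φ), and dV = ρ^2 sin(φ) dρ dφ dθ.

The integrand becomes 3ρ^2, so

    ∭_E (3x^2 + 3y^2 + 3z^2) dV = ∫_{0}^{2π} ∫_{0}^{π/2} ∫_{0}^{5} (3ρ^2) · ρ^2 sin(φ) dρ dφ dθ.

Inner (ρ): 1875sin(φ).
Middle (φ): 1875.
Outer (θ): 3750π.

Therefore the triple integral equals 3750π.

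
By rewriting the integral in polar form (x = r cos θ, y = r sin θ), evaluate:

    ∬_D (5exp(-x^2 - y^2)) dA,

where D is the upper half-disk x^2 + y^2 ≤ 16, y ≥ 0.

The region D is 0 ≤ r ≤ 4, 0 ≤ θ ≤ π in polar coordinates, where x = r cos(θ), y = r sin(θ), and dA = r dr dθ.

Under the substitution, the integrand becomes 5exp(-r^2), so

    ∬_D (5exp(-x^2 - y^2)) dA = ∫_{0}^{π} ∫_{0}^{4} (5exp(-r^2)) · r dr dθ.

Inner integral (in r): ∫_{0}^{4} (5exp(-r^2)) · r dr = 5/2 - 5exp(-16)/2.

Outer integral (in θ): ∫_{0}^{π} (5/2 - 5exp(-16)/2) dθ = -5π (1 - exp(16))exp(-16)/2.

Therefore ∬_D (5exp(-x^2 - y^2)) dA = -5π (1 - exp(16))exp(-16)/2.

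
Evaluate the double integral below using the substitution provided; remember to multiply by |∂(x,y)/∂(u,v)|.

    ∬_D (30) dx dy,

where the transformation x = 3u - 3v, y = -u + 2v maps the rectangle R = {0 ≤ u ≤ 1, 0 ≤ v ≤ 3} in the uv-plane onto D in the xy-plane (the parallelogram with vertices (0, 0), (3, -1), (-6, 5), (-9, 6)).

Compute the Jacobian determinant of (x, y) with respect to (u, v):

    ∂(x,y)/∂(u,v) = | 3  -3 | = (3)(2) - (-3)(-1) = 3.
                   | -1  2 |

Its absolute value is |J| = 3 (the area scaling factor).

Substituting x = 3u - 3v, y = -u + 2v into the integrand,

    30 → 30,

so the integral becomes

    ∬_R (30) · |J| du dv = ∫_0^1 ∫_0^3 (90) dv du.

Inner (v): 270.
Outer (u): 270.

Therefore ∬_D (30) dx dy = 270.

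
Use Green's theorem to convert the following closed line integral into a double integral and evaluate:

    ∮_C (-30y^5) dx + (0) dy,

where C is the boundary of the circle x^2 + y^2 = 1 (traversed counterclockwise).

Green's theorem converts the closed line integral into a double integral over the enclosed region D:

    ∮_C P dx + Q dy = ∬_D (∂Q/∂x - ∂P/∂y) dA.

Here P = -30y^5, Q = 0, so

    ∂Q/∂x = 0,    ∂P/∂y = -150y^4,
    ∂Q/∂x - ∂P/∂y = 150y^4.

D is the region x^2 + y^2 ≤ 1. Evaluating the double integral:

In polar coordinates (x = r cos θ, y = r sin θ, dA = r dr dθ) the integrand becomes 150r^4sin(θ)^4, so

    ∬_D (150y^4) dA = ∫_0^{2π} ∫_0^{1} (150r^4sin(θ)^4) · r dr dθ.

Inner (r from 0 to 1): 25sin(θ)^4.
Outer (θ from 0 to 2π): 75π/4.

Therefore ∮_C P dx + Q dy = 75π/4.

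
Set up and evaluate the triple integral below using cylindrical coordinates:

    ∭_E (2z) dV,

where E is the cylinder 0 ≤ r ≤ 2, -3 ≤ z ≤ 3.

In cylindrical coordinates, x = r cos(θ), y = r sin(θ), z = z, and dV = r dr dθ dz.

The integrand becomes 2z, so

    ∭_E (2z) dV = ∫_{0}^{2π} ∫_{0}^{2} ∫_{-3}^{3} (2z) · r dz dr dθ.

Inner (z): 0.
Middle (r from 0 to 2): 0.
Outer (θ): 0.

Therefore the triple integral equals 0.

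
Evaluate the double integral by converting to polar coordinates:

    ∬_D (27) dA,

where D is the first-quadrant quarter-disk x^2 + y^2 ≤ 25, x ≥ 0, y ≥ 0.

The region D is 0 ≤ r ≤ 5, 0 ≤ θ ≤ π/2 in polar coordinates, where x = r cos(θ), y = r sin(θ), and dA = r dr dθ.

Under the substitution, the integrand becomes 27, so

    ∬_D (27) dA = ∫_{0}^{π/2} ∫_{0}^{5} (27) · r dr dθ.

Inner integral (in r): ∫_{0}^{5} (27) · r dr = 675/2.

Outer integral (in θ): ∫_{0}^{π/2} (675/2) dθ = 675π/4.

Therefore ∬_D (27) dA = 675π/4.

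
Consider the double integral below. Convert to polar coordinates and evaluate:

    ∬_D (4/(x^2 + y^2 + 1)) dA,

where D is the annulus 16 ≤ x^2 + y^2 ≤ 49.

The region D is 4 ≤ r ≤ 7, 0 ≤ θ ≤ 2π in polar coordinates, where x = r cos(θ), y = r sin(θ), and dA = r dr dθ.

Under the substitution, the integrand becomes 4/(r^2 + 1), so

    ∬_D (4/(x^2 + y^2 + 1)) dA = ∫_{0}^{2π} ∫_{4}^{7} (4/(r^2 + 1)) · r dr dθ.

Inner integral (in r): ∫_{4}^{7} (4/(r^2 + 1)) · r dr = log(2500/289).

Outer integral (in θ): ∫_{0}^{2π} (log(2500/289)) dθ = log((2500/289)^(2π)).

Therefore ∬_D (4/(x^2 + y^2 + 1)) dA = log((2500/289)^(2π)).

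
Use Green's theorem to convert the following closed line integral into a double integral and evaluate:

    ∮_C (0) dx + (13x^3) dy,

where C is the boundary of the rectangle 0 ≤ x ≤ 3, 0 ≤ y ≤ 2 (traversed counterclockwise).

Green's theorem converts the closed line integral into a double integral over the enclosed region D:

    ∮_C P dx + Q dy = ∬_D (∂Q/∂x - ∂P/∂y) dA.

Here P = 0, Q = 13x^3, so

    ∂Q/∂x = 39x^2,    ∂P/∂y = 0,
    ∂Q/∂x - ∂P/∂y = 39x^2.

D is the region 0 ≤ x ≤ 3, 0 ≤ y ≤ 2. Evaluating the double integral:

    ∬_D (39x^2) dA = ∫_0^{3} ∫_0^{2} (39x^2) dy dx.

Inner (y from 0 to 2): 78x^2.
Outer (x from 0 to 3): 702.

Therefore ∮_C P dx + Q dy = 702.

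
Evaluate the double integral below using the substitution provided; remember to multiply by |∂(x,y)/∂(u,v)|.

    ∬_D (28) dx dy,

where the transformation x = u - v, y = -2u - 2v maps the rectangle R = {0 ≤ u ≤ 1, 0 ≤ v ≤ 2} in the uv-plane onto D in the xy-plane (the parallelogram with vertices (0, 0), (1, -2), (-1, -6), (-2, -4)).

Compute the Jacobian determinant of (x, y) with respect to (u, v):

    ∂(x,y)/∂(u,v) = | 1  -1 | = (1)(-2) - (-1)(-2) = -4.
                   | -2  -2 |

Its absolute value is |J| = 4 (the area scaling factor).

Substituting x = u - v, y = -2u - 2v into the integrand,

    28 → 28,

so the integral becomes

    ∬_R (28) · |J| du dv = ∫_0^1 ∫_0^2 (112) dv du.

Inner (v): 224.
Outer (u): 224.

Therefore ∬_D (28) dx dy = 224.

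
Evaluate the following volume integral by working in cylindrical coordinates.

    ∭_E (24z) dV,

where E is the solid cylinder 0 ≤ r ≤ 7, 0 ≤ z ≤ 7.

In cylindrical coordinates, x = r cos(θ), y = r sin(θ), z = z, and dV = r dr dθ dz.

The integrand becomes 24z, so

    ∭_E (24z) dV = ∫_{0}^{2π} ∫_{0}^{7} ∫_{0}^{7} (24z) · r dz dr dθ.

Inner (z): 588r.
Middle (r from 0 to 7): 14406.
Outer (θ): 28812π.

Therefore the triple integral equals 28812π.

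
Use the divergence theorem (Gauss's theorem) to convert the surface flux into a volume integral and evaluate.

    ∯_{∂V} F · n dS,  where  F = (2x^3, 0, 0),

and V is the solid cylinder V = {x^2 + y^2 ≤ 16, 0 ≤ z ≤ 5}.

By the divergence theorem,

    ∯_{∂V} F · n dS = ∭_V (∇ · F) dV.

Compute the divergence:
    ∇ · F = ∂F_x/∂x + ∂F_y/∂y + ∂F_z/∂z = 6x^2 + 0 + 0 = 6x^2.

In cylindrical coordinates, x = r cos(θ), y = r sin(θ), z = z, dV = r dr dθ dz, with 0 ≤ r ≤ 4, 0 ≤ θ ≤ 2π, 0 ≤ z ≤ 5.

The integrand, after substitution and multiplying by the volume element, becomes (6r^2cos(θ)^2) · r, so

    ∭_V (∇·F) dV = ∫_0^{2π} ∫_0^{4} ∫_0^{5} (6r^2cos(θ)^2) · r dz dr dθ.

Inner (z from 0 to 5): 30r^3cos(θ)^2.
Middle (r from 0 to 4): 1920cos(θ)^2.
Outer (θ from 0 to 2π): 1920π.

Therefore ∯_{∂V} F · n dS = 1920π.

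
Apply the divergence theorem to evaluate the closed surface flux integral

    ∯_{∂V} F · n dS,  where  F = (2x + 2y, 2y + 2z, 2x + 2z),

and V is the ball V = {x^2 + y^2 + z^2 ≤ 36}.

By the divergence theorem,

    ∯_{∂V} F · n dS = ∭_V (∇ · F) dV.

Compute the divergence:
    ∇ · F = ∂F_x/∂x + ∂F_y/∂y + ∂F_z/∂z = 2 + 2 + 2 = 6.

In spherical coordinates, x = ρ sin(φ) cos(θ), y = ρ sin(φ) sin(θ), z = ρ cos(φ), dV = ρ^2 sin(φ) dρ dφ dθ, with 0 ≤ ρ ≤ 6, 0 ≤ φ ≤ π, 0 ≤ θ ≤ 2π.

The integrand, after substitution and multiplying by the volume element, becomes (6) · ρ^2 sin(φ), so

    ∭_V (∇·F) dV = ∫_0^{2π} ∫_0^{π} ∫_0^{6} (6) · ρ^2 sin(φ) dρ dφ dθ.

Inner (ρ from 0 to 6): 432sin(φ).
Middle (φ from 0 to π): 864.
Outer (θ from 0 to 2π): 1728π.

Therefore ∯_{∂V} F · n dS = 1728π.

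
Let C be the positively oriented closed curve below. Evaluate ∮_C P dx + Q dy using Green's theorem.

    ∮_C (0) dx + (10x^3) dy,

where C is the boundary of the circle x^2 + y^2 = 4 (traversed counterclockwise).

Green's theorem converts the closed line integral into a double integral over the enclosed region D:

    ∮_C P dx + Q dy = ∬_D (∂Q/∂x - ∂P/∂y) dA.

Here P = 0, Q = 10x^3, so

    ∂Q/∂x = 30x^2,    ∂P/∂y = 0,
    ∂Q/∂x - ∂P/∂y = 30x^2.

D is the region x^2 + y^2 ≤ 4. Evaluating the double integral:

In polar coordinates (x = r cos θ, y = r sin θ, dA = r dr dθ) the integrand becomes 30r^2cos(θ)^2, so

    ∬_D (30x^2) dA = ∫_0^{2π} ∫_0^{2} (30r^2cos(θ)^2) · r dr dθ.

Inner (r from 0 to 2): 120cos(θ)^2.
Outer (θ from 0 to 2π): 120π.

Therefore ∮_C P dx + Q dy = 120π.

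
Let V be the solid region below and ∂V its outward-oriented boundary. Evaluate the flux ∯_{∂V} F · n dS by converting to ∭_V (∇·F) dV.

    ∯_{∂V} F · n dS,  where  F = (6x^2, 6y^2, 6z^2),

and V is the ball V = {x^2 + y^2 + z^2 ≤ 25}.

By the divergence theorem,

    ∯_{∂V} F · n dS = ∭_V (∇ · F) dV.

Compute the divergence:
    ∇ · F = ∂F_x/∂x + ∂F_y/∂y + ∂F_z/∂z = 12x + 12y + 12z.

In spherical coordinates, x = ρ sin(φ) cos(θ), y = ρ sin(φ) sin(θ), z = ρ cos(φ), dV = ρ^2 sin(φ) dρ dφ dθ, with 0 ≤ ρ ≤ 5, 0 ≤ φ ≤ π, 0 ≤ θ ≤ 2π.

The integrand, after substitution and multiplying by the volume element, becomes (12ρ (sqrt(2)sin(φ)sin(θ + π/4) + cos(φ))) · ρ^2 sin(φ), so

    ∭_V (∇·F) dV = ∫_0^{2π} ∫_0^{π} ∫_0^{5} (12ρ (sqrt(2)sin(φ)sin(θ + π/4) + cos(φ))) · ρ^2 sin(φ) dρ dφ dθ.

Inner (ρ from 0 to 5): 1875(sqrt(2)sin(φ)sin(θ + π/4) + cos(φ))sin(φ).
Middle (φ from 0 to π): 1875sqrt(2)π sin(θ + π/4)/2.
Outer (θ from 0 to 2π): 0.

Therefore ∯_{∂V} F · n dS = 0.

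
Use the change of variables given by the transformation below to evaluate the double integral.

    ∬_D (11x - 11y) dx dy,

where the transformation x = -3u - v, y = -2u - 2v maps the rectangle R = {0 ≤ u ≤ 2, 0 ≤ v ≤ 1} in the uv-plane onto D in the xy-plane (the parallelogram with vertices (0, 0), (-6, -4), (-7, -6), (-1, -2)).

Compute the Jacobian determinant of (x, y) with respect to (u, v):

    ∂(x,y)/∂(u,v) = | -3  -1 | = (-3)(-2) - (-1)(-2) = 4.
                   | -2  -2 |

Its absolute value is |J| = 4 (the area scaling factor).

Substituting x = -3u - v, y = -2u - 2v into the integrand,

    11x - 11y → -11u + 11v,

so the integral becomes

    ∬_R (-11u + 11v) · |J| du dv = ∫_0^2 ∫_0^1 (-44u + 44v) dv du.

Inner (v): 22 - 44u.
Outer (u): -44.

Therefore ∬_D (11x - 11y) dx dy = -44.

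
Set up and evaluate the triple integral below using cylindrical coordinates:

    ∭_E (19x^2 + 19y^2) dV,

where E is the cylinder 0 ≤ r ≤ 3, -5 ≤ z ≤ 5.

In cylindrical coordinates, x = r cos(θ), y = r sin(θ), z = z, and dV = r dr dθ dz.

The integrand becomes 19r^2, so

    ∭_E (19x^2 + 19y^2) dV = ∫_{0}^{2π} ∫_{0}^{3} ∫_{-5}^{5} (19r^2) · r dz dr dθ.

Inner (z): 190r^3.
Middle (r from 0 to 3): 7695/2.
Outer (θ): 7695π.

Therefore the triple integral equals 7695π.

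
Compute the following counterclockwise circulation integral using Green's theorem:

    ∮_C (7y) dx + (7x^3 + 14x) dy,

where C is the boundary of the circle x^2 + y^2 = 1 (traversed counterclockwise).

Green's theorem converts the closed line integral into a double integral over the enclosed region D:

    ∮_C P dx + Q dy = ∬_D (∂Q/∂x - ∂P/∂y) dA.

Here P = 7y, Q = 7x^3 + 14x, so

    ∂Q/∂x = 21x^2 + 14,    ∂P/∂y = 7,
    ∂Q/∂x - ∂P/∂y = 21x^2 + 7.

D is the region x^2 + y^2 ≤ 1. Evaluating the double integral:

In polar coordinates (x = r cos θ, y = r sin θ, dA = r dr dθ) the integrand becomes 21r^2cos(θ)^2 + 7, so

    ∬_D (21x^2 + 7) dA = ∫_0^{2π} ∫_0^{1} (21r^2cos(θ)^2 + 7) · r dr dθ.

Inner (r from 0 to 1): 21cos(θ)^2/4 + 7/2.
Outer (θ from 0 to 2π): 49π/4.

Therefore ∮_C P dx + Q dy = 49π/4.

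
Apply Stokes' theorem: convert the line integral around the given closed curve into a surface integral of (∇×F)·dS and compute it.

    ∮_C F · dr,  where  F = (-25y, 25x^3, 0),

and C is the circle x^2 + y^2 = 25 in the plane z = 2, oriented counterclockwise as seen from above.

Let S be the flat disk x^2 + y^2 ≤ 25 in the plane z = 2, with upward unit normal n̂ = ẑ. By Stokes' theorem,

    ∮_C F · dr = ∬_S (∇ × F) · n̂ dS = ∬_D (curl F)_z dA,

where D is the disk x^2 + y^2 ≤ 25.

Compute the curl of F = (-25y, 25x^3, 0):
    (∇ × F)_x = ∂F_z/∂y - ∂F_y/∂z = 0,
    (∇ × F)_y = ∂F_x/∂z - ∂F_z/∂x = 0,
    (∇ × F)_z = ∂F_y/∂x - ∂F_x/∂y = 75x^2 + 25.

On z = 2, (curl F)_z = 75x^2 + 25.

Convert to polar (x = r cos θ, y = r sin θ, dA = r dr dθ); the integrand becomes 75r^2cos(θ)^2 + 25, so

    ∬_D (curl F)_z dA = ∫_0^{2π} ∫_0^{5} (75r^2cos(θ)^2 + 25) · r dr dθ.

Inner (r from 0 to 5): 46875cos(θ)^2/4 + 625/2.
Outer (θ from 0 to 2π): 49375π/4.

Therefore ∮_C F · dr = 49375π/4.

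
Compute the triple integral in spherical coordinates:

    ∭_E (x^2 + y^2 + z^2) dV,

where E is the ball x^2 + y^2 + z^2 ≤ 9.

In spherical coordinates, x = ρ sin(φ) cos(θ), y = ρ sin(φ) sin(θ), z = ρ cos(φ), and dV = ρ^2 sin(φ) dρ dφ dθ.

The integrand becomes ρ^2, so

    ∭_E (x^2 + y^2 + z^2) dV = ∫_{0}^{2π} ∫_{0}^{π} ∫_{0}^{3} (ρ^2) · ρ^2 sin(φ) dρ dφ dθ.

Inner (ρ): 243sin(φ)/5.
Middle (φ): 486/5.
Outer (θ): 972π/5.

Therefore the triple integral equals 972π/5.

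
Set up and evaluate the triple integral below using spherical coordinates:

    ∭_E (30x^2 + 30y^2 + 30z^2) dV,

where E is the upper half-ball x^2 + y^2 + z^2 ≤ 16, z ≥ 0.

In spherical coordinates, x = ρ sin(φ) cos(θ), y = ρ sin(φ) sin(θ), z = ρ cos(φ), and dV = ρ^2 sin(φ) dρ dφ dθ.

The integrand becomes 30ρ^2, so

    ∭_E (30x^2 + 30y^2 + 30z^2) dV = ∫_{0}^{2π} ∫_{0}^{π/2} ∫_{0}^{4} (30ρ^2) · ρ^2 sin(φ) dρ dφ dθ.

Inner (ρ): 6144sin(φ).
Middle (φ): 6144.
Outer (θ): 12288π.

Therefore the triple integral equals 12288π.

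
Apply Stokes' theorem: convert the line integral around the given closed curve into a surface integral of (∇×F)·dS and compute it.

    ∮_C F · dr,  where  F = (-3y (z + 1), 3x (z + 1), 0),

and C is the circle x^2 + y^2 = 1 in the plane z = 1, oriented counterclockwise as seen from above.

Let S be the flat disk x^2 + y^2 ≤ 1 in the plane z = 1, with upward unit normal n̂ = ẑ. By Stokes' theorem,

    ∮_C F · dr = ∬_S (∇ × F) · n̂ dS = ∬_D (curl F)_z dA,

where D is the disk x^2 + y^2 ≤ 1.

Compute the curl of F = (-3y (z + 1), 3x (z + 1), 0):
    (∇ × F)_x = ∂F_z/∂y - ∂F_y/∂z = -3x,
    (∇ × F)_y = ∂F_x/∂z - ∂F_z/∂x = -3y,
    (∇ × F)_z = ∂F_y/∂x - ∂F_x/∂y = 6z + 6.

On z = 1, (curl F)_z = 12.

Convert to polar (x = r cos θ, y = r sin θ, dA = r dr dθ); the integrand becomes 12, so

    ∬_D (curl F)_z dA = ∫_0^{2π} ∫_0^{1} (12) · r dr dθ.

Inner (r from 0 to 1): 6.
Outer (θ from 0 to 2π): 12π.

Therefore ∮_C F · dr = 12π.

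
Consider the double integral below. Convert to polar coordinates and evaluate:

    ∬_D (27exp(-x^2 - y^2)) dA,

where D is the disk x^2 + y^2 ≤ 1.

The region D is 0 ≤ r ≤ 1, 0 ≤ θ ≤ 2π in polar coordinates, where x = r cos(θ), y = r sin(θ), and dA = r dr dθ.

Under the substitution, the integrand becomes 27exp(-r^2), so

    ∬_D (27exp(-x^2 - y^2)) dA = ∫_{0}^{2π} ∫_{0}^{1} (27exp(-r^2)) · r dr dθ.

Inner integral (in r): ∫_{0}^{1} (27exp(-r^2)) · r dr = 27/2 - 27exp(-1)/2.

Outer integral (in θ): ∫_{0}^{2π} (27/2 - 27exp(-1)/2) dθ = -27π exp(-1) + 27π.

Therefore ∬_D (27exp(-x^2 - y^2)) dA = -27π exp(-1) + 27π.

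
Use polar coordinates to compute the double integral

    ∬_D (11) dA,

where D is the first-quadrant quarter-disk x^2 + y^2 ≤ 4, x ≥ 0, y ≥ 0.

The region D is 0 ≤ r ≤ 2, 0 ≤ θ ≤ π/2 in polar coordinates, where x = r cos(θ), y = r sin(θ), and dA = r dr dθ.

Under the substitution, the integrand becomes 11, so

    ∬_D (11) dA = ∫_{0}^{π/2} ∫_{0}^{2} (11) · r dr dθ.

Inner integral (in r): ∫_{0}^{2} (11) · r dr = 22.

Outer integral (in θ): ∫_{0}^{π/2} (22) dθ = 11π.

Therefore ∬_D (11) dA = 11π.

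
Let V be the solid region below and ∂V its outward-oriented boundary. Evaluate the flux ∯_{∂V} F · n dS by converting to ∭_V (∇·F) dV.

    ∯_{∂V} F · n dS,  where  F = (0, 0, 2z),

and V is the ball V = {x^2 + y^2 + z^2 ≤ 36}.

By the divergence theorem,

    ∯_{∂V} F · n dS = ∭_V (∇ · F) dV.

Compute the divergence:
    ∇ · F = ∂F_x/∂x + ∂F_y/∂y + ∂F_z/∂z = 0 + 0 + 2 = 2.

In spherical coordinates, x = ρ sin(φ) cos(θ), y = ρ sin(φ) sin(θ), z = ρ cos(φ), dV = ρ^2 sin(φ) dρ dφ dθ, with 0 ≤ ρ ≤ 6, 0 ≤ φ ≤ π, 0 ≤ θ ≤ 2π.

The integrand, after substitution and multiplying by the volume element, becomes (2) · ρ^2 sin(φ), so

    ∭_V (∇·F) dV = ∫_0^{2π} ∫_0^{π} ∫_0^{6} (2) · ρ^2 sin(φ) dρ dφ dθ.

Inner (ρ from 0 to 6): 144sin(φ).
Middle (φ from 0 to π): 288.
Outer (θ from 0 to 2π): 576π.

Therefore ∯_{∂V} F · n dS = 576π.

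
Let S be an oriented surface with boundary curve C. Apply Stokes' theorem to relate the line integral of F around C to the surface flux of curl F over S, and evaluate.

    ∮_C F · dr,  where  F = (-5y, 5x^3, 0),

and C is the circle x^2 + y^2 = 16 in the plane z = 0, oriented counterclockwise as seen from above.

Let S be the flat disk x^2 + y^2 ≤ 16 in the plane z = 0, with upward unit normal n̂ = ẑ. By Stokes' theorem,

    ∮_C F · dr = ∬_S (∇ × F) · n̂ dS = ∬_D (curl F)_z dA,

where D is the disk x^2 + y^2 ≤ 16.

Compute the curl of F = (-5y, 5x^3, 0):
    (∇ × F)_x = ∂F_z/∂y - ∂F_y/∂z = 0,
    (∇ × F)_y = ∂F_x/∂z - ∂F_z/∂x = 0,
    (∇ × F)_z = ∂F_y/∂x - ∂F_x/∂y = 15x^2 + 5.

On z = 0, (curl F)_z = 15x^2 + 5.

Convert to polar (x = r cos θ, y = r sin θ, dA = r dr dθ); the integrand becomes 15r^2cos(θ)^2 + 5, so

    ∬_D (curl F)_z dA = ∫_0^{2π} ∫_0^{4} (15r^2cos(θ)^2 + 5) · r dr dθ.

Inner (r from 0 to 4): 960cos(θ)^2 + 40.
Outer (θ from 0 to 2π): 1040π.

Therefore ∮_C F · dr = 1040π.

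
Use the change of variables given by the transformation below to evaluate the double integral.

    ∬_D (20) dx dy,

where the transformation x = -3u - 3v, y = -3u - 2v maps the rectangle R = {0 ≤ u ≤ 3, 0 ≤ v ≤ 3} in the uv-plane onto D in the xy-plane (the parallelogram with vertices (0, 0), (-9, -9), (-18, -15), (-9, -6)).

Compute the Jacobian determinant of (x, y) with respect to (u, v):

    ∂(x,y)/∂(u,v) = | -3  -3 | = (-3)(-2) - (-3)(-3) = -3.
                   | -3  -2 |

Its absolute value is |J| = 3 (the area scaling factor).

Substituting x = -3u - 3v, y = -3u - 2v into the integrand,

    20 → 20,

so the integral becomes

    ∬_R (20) · |J| du dv = ∫_0^3 ∫_0^3 (60) dv du.

Inner (v): 180.
Outer (u): 540.

Therefore ∬_D (20) dx dy = 540.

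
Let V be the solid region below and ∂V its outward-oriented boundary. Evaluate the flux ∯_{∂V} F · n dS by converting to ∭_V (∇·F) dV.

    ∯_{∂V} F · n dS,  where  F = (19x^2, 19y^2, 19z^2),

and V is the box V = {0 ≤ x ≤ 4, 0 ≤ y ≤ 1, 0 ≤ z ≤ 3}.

By the divergence theorem,

    ∯_{∂V} F · n dS = ∭_V (∇ · F) dV.

Compute the divergence:
    ∇ · F = ∂F_x/∂x + ∂F_y/∂y + ∂F_z/∂z = 38x + 38y + 38z.

V is a rectangular box, so dV = dx dy dz with 0 ≤ x ≤ 4, 0 ≤ y ≤ 1, 0 ≤ z ≤ 3.

Integrate (38x + 38y + 38z) over V as an iterated integral:

    ∭_V (∇·F) dV = ∫_0^{4} ∫_0^{1} ∫_0^{3} (38x + 38y + 38z) dz dy dx.

Inner (z from 0 to 3): 114x + 114y + 171.
Middle (y from 0 to 1): 114x + 228.
Outer (x from 0 to 4): 1824.

Therefore ∯_{∂V} F · n dS = 1824.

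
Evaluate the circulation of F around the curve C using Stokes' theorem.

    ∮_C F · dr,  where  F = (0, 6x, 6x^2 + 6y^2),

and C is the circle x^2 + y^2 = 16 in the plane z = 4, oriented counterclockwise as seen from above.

Let S be the flat disk x^2 + y^2 ≤ 16 in the plane z = 4, with upward unit normal n̂ = ẑ. By Stokes' theorem,

    ∮_C F · dr = ∬_S (∇ × F) · n̂ dS = ∬_D (curl F)_z dA,

where D is the disk x^2 + y^2 ≤ 16.

Compute the curl of F = (0, 6x, 6x^2 + 6y^2):
    (∇ × F)_x = ∂F_z/∂y - ∂F_y/∂z = 12y,
    (∇ × F)_y = ∂F_x/∂z - ∂F_z/∂x = -12x,
    (∇ × F)_z = ∂F_y/∂x - ∂F_x/∂y = 6.

On z = 4, (curl F)_z = 6.

Convert to polar (x = r cos θ, y = r sin θ, dA = r dr dθ); the integrand becomes 6, so

    ∬_D (curl F)_z dA = ∫_0^{2π} ∫_0^{4} (6) · r dr dθ.

Inner (r from 0 to 4): 48.
Outer (θ from 0 to 2π): 96π.

Therefore ∮_C F · dr = 96π.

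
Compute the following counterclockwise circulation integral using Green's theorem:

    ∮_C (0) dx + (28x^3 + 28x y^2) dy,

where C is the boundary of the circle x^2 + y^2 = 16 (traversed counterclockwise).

Green's theorem converts the closed line integral into a double integral over the enclosed region D:

    ∮_C P dx + Q dy = ∬_D (∂Q/∂x - ∂P/∂y) dA.

Here P = 0, Q = 28x^3 + 28x y^2, so

    ∂Q/∂x = 84x^2 + 28y^2,    ∂P/∂y = 0,
    ∂Q/∂x - ∂P/∂y = 84x^2 + 28y^2.

D is the region x^2 + y^2 ≤ 16. Evaluating the double integral:

In polar coordinates (x = r cos θ, y = r sin θ, dA = r dr dθ) the integrand becomes 28r^2(cos(2θ) + 2), so

    ∬_D (84x^2 + 28y^2) dA = ∫_0^{2π} ∫_0^{4} (28r^2(cos(2θ) + 2)) · r dr dθ.

Inner (r from 0 to 4): 1792cos(2θ) + 3584.
Outer (θ from 0 to 2π): 7168π.

Therefore ∮_C P dx + Q dy = 7168π.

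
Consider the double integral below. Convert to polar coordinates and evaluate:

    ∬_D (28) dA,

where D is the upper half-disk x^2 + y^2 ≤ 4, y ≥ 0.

The region D is 0 ≤ r ≤ 2, 0 ≤ θ ≤ π in polar coordinates, where x = r cos(θ), y = r sin(θ), and dA = r dr dθ.

Under the substitution, the integrand becomes 28, so

    ∬_D (28) dA = ∫_{0}^{π} ∫_{0}^{2} (28) · r dr dθ.

Inner integral (in r): ∫_{0}^{2} (28) · r dr = 56.

Outer integral (in θ): ∫_{0}^{π} (56) dθ = 56π.

Therefore ∬_D (28) dA = 56π.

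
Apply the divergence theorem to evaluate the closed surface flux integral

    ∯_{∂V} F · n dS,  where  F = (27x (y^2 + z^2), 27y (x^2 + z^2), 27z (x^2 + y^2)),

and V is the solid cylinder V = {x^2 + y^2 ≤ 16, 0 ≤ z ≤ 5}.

By the divergence theorem,

    ∯_{∂V} F · n dS = ∭_V (∇ · F) dV.

Compute the divergence:
    ∇ · F = ∂F_x/∂x + ∂F_y/∂y + ∂F_z/∂z = 27y^2 + 27z^2 + 27x^2 + 27z^2 + 27x^2 + 27y^2 = 54x^2 + 54y^2 + 54z^2.

In cylindrical coordinates, x = r cos(θ), y = r sin(θ), z = z, dV = r dr dθ dz, with 0 ≤ r ≤ 4, 0 ≤ θ ≤ 2π, 0 ≤ z ≤ 5.

The integrand, after substitution and multiplying by the volume element, becomes (54r^2 + 54z^2) · r, so

    ∭_V (∇·F) dV = ∫_0^{2π} ∫_0^{4} ∫_0^{5} (54r^2 + 54z^2) · r dz dr dθ.

Inner (z from 0 to 5): 270r^3 + 2250r.
Middle (r from 0 to 4): 35280.
Outer (θ from 0 to 2π): 70560π.

Therefore ∯_{∂V} F · n dS = 70560π.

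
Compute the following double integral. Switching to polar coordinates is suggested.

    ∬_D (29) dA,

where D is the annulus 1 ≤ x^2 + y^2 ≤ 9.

The region D is 1 ≤ r ≤ 3, 0 ≤ θ ≤ 2π in polar coordinates, where x = r cos(θ), y = r sin(θ), and dA = r dr dθ.

Under the substitution, the integrand becomes 29, so

    ∬_D (29) dA = ∫_{0}^{2π} ∫_{1}^{3} (29) · r dr dθ.

Inner integral (in r): ∫_{1}^{3} (29) · r dr = 116.

Outer integral (in θ): ∫_{0}^{2π} (116) dθ = 232π.

Therefore ∬_D (29) dA = 232π.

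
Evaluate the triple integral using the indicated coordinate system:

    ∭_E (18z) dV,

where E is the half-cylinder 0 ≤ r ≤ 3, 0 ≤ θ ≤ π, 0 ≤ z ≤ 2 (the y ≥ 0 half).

In cylindrical coordinates, x = r cos(θ), y = r sin(θ), z = z, and dV = r dr dθ dz.

The integrand becomes 18z, so

    ∭_E (18z) dV = ∫_{0}^{π} ∫_{0}^{3} ∫_{0}^{2} (18z) · r dz dr dθ.

Inner (z): 36r.
Middle (r from 0 to 3): 162.
Outer (θ): 162π.

Therefore the triple integral equals 162π.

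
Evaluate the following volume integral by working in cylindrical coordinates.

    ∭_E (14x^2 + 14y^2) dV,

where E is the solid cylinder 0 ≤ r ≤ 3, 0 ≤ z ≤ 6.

In cylindrical coordinates, x = r cos(θ), y = r sin(θ), z = z, and dV = r dr dθ dz.

The integrand becomes 14r^2, so

    ∭_E (14x^2 + 14y^2) dV = ∫_{0}^{2π} ∫_{0}^{3} ∫_{0}^{6} (14r^2) · r dz dr dθ.

Inner (z): 84r^3.
Middle (r from 0 to 3): 1701.
Outer (θ): 3402π.

Therefore the triple integral equals 3402π.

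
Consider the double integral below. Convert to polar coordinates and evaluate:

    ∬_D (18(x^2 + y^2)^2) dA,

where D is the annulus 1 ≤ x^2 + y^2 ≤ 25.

The region D is 1 ≤ r ≤ 5, 0 ≤ θ ≤ 2π in polar coordinates, where x = r cos(θ), y = r sin(θ), and dA = r dr dθ.

Under the substitution, the integrand becomes 18r^4, so

    ∬_D (18(x^2 + y^2)^2) dA = ∫_{0}^{2π} ∫_{1}^{5} (18r^4) · r dr dθ.

Inner integral (in r): ∫_{1}^{5} (18r^4) · r dr = 46872.

Outer integral (in θ): ∫_{0}^{2π} (46872) dθ = 93744π.

Therefore ∬_D (18(x^2 + y^2)^2) dA = 93744π.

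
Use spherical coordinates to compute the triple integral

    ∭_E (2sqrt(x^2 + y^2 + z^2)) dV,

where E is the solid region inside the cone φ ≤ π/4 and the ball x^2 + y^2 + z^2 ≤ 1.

In spherical coordinates, x = ρ sin(φ) cos(θ), y = ρ sin(φ) sin(θ), z = ρ cos(φ), and dV = ρ^2 sin(φ) dρ dφ dθ.

The integrand becomes 2ρ, so

    ∭_E (2sqrt(x^2 + y^2 + z^2)) dV = ∫_{0}^{2π} ∫_{0}^{π/4} ∫_{0}^{1} (2ρ) · ρ^2 sin(φ) dρ dφ dθ.

Inner (ρ): sin(φ)/2.
Middle (φ): 1/2 - sqrt(2)/4.
Outer (θ): π (2 - sqrt(2))/2.

Therefore the triple integral equals π (2 - sqrt(2))/2.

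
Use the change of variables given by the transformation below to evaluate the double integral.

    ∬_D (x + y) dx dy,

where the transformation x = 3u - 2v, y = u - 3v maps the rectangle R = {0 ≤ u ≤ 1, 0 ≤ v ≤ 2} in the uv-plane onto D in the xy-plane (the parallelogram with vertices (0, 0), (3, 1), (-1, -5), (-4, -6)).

Compute the Jacobian determinant of (x, y) with respect to (u, v):

    ∂(x,y)/∂(u,v) = | 3  -2 | = (3)(-3) - (-2)(1) = -7.
                   | 1  -3 |

Its absolute value is |J| = 7 (the area scaling factor).

Substituting x = 3u - 2v, y = u - 3v into the integrand,

    x + y → 4u - 5v,

so the integral becomes

    ∬_R (4u - 5v) · |J| du dv = ∫_0^1 ∫_0^2 (28u - 35v) dv du.

Inner (v): 56u - 70.
Outer (u): -42.

Therefore ∬_D (x + y) dx dy = -42.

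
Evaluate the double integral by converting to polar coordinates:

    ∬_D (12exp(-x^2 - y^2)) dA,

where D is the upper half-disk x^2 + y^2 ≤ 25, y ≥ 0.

The region D is 0 ≤ r ≤ 5, 0 ≤ θ ≤ π in polar coordinates, where x = r cos(θ), y = r sin(θ), and dA = r dr dθ.

Under the substitution, the integrand becomes 12exp(-r^2), so

    ∬_D (12exp(-x^2 - y^2)) dA = ∫_{0}^{π} ∫_{0}^{5} (12exp(-r^2)) · r dr dθ.

Inner integral (in r): ∫_{0}^{5} (12exp(-r^2)) · r dr = 6 - 6exp(-25).

Outer integral (in θ): ∫_{0}^{π} (6 - 6exp(-25)) dθ = -6π exp(-25) + 6π.

Therefore ∬_D (12exp(-x^2 - y^2)) dA = -6π exp(-25) + 6π.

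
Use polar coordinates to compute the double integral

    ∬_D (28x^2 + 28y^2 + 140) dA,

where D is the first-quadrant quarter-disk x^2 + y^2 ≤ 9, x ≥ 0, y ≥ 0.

The region D is 0 ≤ r ≤ 3, 0 ≤ θ ≤ π/2 in polar coordinates, where x = r cos(θ), y = r sin(θ), and dA = r dr dθ.

Under the substitution, the integrand becomes 28r^2 + 140, so

    ∬_D (28x^2 + 28y^2 + 140) dA = ∫_{0}^{π/2} ∫_{0}^{3} (28r^2 + 140) · r dr dθ.

Inner integral (in r): ∫_{0}^{3} (28r^2 + 140) · r dr = 1197.

Outer integral (in θ): ∫_{0}^{π/2} (1197) dθ = 1197π/2.

Therefore ∬_D (28x^2 + 28y^2 + 140) dA = 1197π/2.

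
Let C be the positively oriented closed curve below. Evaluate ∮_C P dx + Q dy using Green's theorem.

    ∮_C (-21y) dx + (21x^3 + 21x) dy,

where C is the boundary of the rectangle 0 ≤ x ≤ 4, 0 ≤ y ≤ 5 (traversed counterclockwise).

Green's theorem converts the closed line integral into a double integral over the enclosed region D:

    ∮_C P dx + Q dy = ∬_D (∂Q/∂x - ∂P/∂y) dA.

Here P = -21y, Q = 21x^3 + 21x, so

    ∂Q/∂x = 63x^2 + 21,    ∂P/∂y = -21,
    ∂Q/∂x - ∂P/∂y = 63x^2 + 42.

D is the region 0 ≤ x ≤ 4, 0 ≤ y ≤ 5. Evaluating the double integral:

    ∬_D (63x^2 + 42) dA = ∫_0^{4} ∫_0^{5} (63x^2 + 42) dy dx.

Inner (y from 0 to 5): 315x^2 + 210.
Outer (x from 0 to 4): 7560.

Therefore ∮_C P dx + Q dy = 7560.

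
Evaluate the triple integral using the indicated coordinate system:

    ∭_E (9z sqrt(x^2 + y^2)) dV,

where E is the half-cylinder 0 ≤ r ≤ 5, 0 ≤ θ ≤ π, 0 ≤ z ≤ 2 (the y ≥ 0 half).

In cylindrical coordinates, x = r cos(θ), y = r sin(θ), z = z, and dV = r dr dθ dz.

The integrand becomes 9r z, so

    ∭_E (9z sqrt(x^2 + y^2)) dV = ∫_{0}^{π} ∫_{0}^{5} ∫_{0}^{2} (9r z) · r dz dr dθ.

Inner (z): 18r^2.
Middle (r from 0 to 5): 750.
Outer (θ): 750π.

Therefore the triple integral equals 750π.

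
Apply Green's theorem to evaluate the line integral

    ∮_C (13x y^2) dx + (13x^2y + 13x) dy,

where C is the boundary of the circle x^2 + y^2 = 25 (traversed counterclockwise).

Green's theorem converts the closed line integral into a double integral over the enclosed region D:

    ∮_C P dx + Q dy = ∬_D (∂Q/∂x - ∂P/∂y) dA.

Here P = 13x y^2, Q = 13x^2y + 13x, so

    ∂Q/∂x = 26x y + 13,    ∂P/∂y = 26x y,
    ∂Q/∂x - ∂P/∂y = 13.

D is the region x^2 + y^2 ≤ 25. Evaluating the double integral:

In polar coordinates (x = r cos θ, y = r sin θ, dA = r dr dθ) the integrand becomes 13, so

    ∬_D (13) dA = ∫_0^{2π} ∫_0^{5} (13) · r dr dθ.

Inner (r from 0 to 5): 325/2.
Outer (θ from 0 to 2π): 325π.

Therefore ∮_C P dx + Q dy = 325π.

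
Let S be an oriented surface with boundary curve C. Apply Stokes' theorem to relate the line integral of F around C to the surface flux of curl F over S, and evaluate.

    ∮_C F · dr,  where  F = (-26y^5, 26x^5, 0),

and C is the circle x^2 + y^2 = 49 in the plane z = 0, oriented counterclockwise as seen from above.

Let S be the flat disk x^2 + y^2 ≤ 49 in the plane z = 0, with upward unit normal n̂ = ẑ. By Stokes' theorem,

    ∮_C F · dr = ∬_S (∇ × F) · n̂ dS = ∬_D (curl F)_z dA,

where D is the disk x^2 + y^2 ≤ 49.

Compute the curl of F = (-26y^5, 26x^5, 0):
    (∇ × F)_x = ∂F_z/∂y - ∂F_y/∂z = 0,
    (∇ × F)_y = ∂F_x/∂z - ∂F_z/∂x = 0,
    (∇ × F)_z = ∂F_y/∂x - ∂F_x/∂y = 130x^4 + 130y^4.

On z = 0, (curl F)_z = 130x^4 + 130y^4.

Convert to polar (x = r cos θ, y = r sin θ, dA = r dr dθ); the integrand becomes 130r^4(sin(θ)^4 + cos(θ)^4), so

    ∬_D (curl F)_z dA = ∫_0^{2π} ∫_0^{7} (130r^4(sin(θ)^4 + cos(θ)^4)) · r dr dθ.

Inner (r from 0 to 7): 7647185sin(θ)^4/3 + 7647185cos(θ)^4/3.
Outer (θ from 0 to 2π): 7647185π/2.

Therefore ∮_C F · dr = 7647185π/2.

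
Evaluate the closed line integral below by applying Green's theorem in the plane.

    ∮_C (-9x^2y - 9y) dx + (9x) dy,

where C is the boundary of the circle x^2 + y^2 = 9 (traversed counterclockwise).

Green's theorem converts the closed line integral into a double integral over the enclosed region D:

    ∮_C P dx + Q dy = ∬_D (∂Q/∂x - ∂P/∂y) dA.

Here P = -9x^2y - 9y, Q = 9x, so

    ∂Q/∂x = 9,    ∂P/∂y = -9x^2 - 9,
    ∂Q/∂x - ∂P/∂y = 9x^2 + 18.

D is the region x^2 + y^2 ≤ 9. Evaluating the double integral:

In polar coordinates (x = r cos θ, y = r sin θ, dA = r dr dθ) the integrand becomes 9r^2cos(θ)^2 + 18, so

    ∬_D (9x^2 + 18) dA = ∫_0^{2π} ∫_0^{3} (9r^2cos(θ)^2 + 18) · r dr dθ.

Inner (r from 0 to 3): 729cos(θ)^2/4 + 81.
Outer (θ from 0 to 2π): 1377π/4.

Therefore ∮_C P dx + Q dy = 1377π/4.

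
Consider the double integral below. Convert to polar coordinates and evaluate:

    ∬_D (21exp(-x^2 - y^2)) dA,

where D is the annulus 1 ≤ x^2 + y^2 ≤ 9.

The region D is 1 ≤ r ≤ 3, 0 ≤ θ ≤ 2π in polar coordinates, where x = r cos(θ), y = r sin(θ), and dA = r dr dθ.

Under the substitution, the integrand becomes 21exp(-r^2), so

    ∬_D (21exp(-x^2 - y^2)) dA = ∫_{0}^{2π} ∫_{1}^{3} (21exp(-r^2)) · r dr dθ.

Inner integral (in r): ∫_{1}^{3} (21exp(-r^2)) · r dr = -(21 - 21exp(8))exp(-9)/2.

Outer integral (in θ): ∫_{0}^{2π} (-(21 - 21exp(8))exp(-9)/2) dθ = -21π (1 - exp(8))exp(-9).

Therefore ∬_D (21exp(-x^2 - y^2)) dA = -21π (1 - exp(8))exp(-9).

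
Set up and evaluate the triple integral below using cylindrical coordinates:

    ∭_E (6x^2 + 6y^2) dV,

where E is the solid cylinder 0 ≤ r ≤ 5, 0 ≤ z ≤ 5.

In cylindrical coordinates, x = r cos(θ), y = r sin(θ), z = z, and dV = r dr dθ dz.

The integrand becomes 6r^2, so

    ∭_E (6x^2 + 6y^2) dV = ∫_{0}^{2π} ∫_{0}^{5} ∫_{0}^{5} (6r^2) · r dz dr dθ.

Inner (z): 30r^3.
Middle (r from 0 to 5): 9375/2.
Outer (θ): 9375π.

Therefore the triple integral equals 9375π.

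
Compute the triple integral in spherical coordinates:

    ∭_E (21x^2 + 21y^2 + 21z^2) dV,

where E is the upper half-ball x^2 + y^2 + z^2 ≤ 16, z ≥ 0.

In spherical coordinates, x = ρ sin(φ) cos(θ), y = ρ sin(φ) sin(θ), z = ρ cos(φ), and dV = ρ^2 sin(φ) dρ dφ dθ.

The integrand becomes 21ρ^2, so

    ∭_E (21x^2 + 21y^2 + 21z^2) dV = ∫_{0}^{2π} ∫_{0}^{π/2} ∫_{0}^{4} (21ρ^2) · ρ^2 sin(φ) dρ dφ dθ.

Inner (ρ): 21504sin(φ)/5.
Middle (φ): 21504/5.
Outer (θ): 43008π/5.

Therefore the triple integral equals 43008π/5.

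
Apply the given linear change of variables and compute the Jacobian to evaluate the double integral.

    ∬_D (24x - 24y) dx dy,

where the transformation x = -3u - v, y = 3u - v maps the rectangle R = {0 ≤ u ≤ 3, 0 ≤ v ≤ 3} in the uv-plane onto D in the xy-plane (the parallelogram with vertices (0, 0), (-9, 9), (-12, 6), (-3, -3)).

Compute the Jacobian determinant of (x, y) with respect to (u, v):

    ∂(x,y)/∂(u,v) = | -3  -1 | = (-3)(-1) - (-1)(3) = 6.
                   | 3  -1 |

Its absolute value is |J| = 6 (the area scaling factor).

Substituting x = -3u - v, y = 3u - v into the integrand,

    24x - 24y → -144u,

so the integral becomes

    ∬_R (-144u) · |J| du dv = ∫_0^3 ∫_0^3 (-864u) dv du.

Inner (v): -2592u.
Outer (u): -11664.

Therefore ∬_D (24x - 24y) dx dy = -11664.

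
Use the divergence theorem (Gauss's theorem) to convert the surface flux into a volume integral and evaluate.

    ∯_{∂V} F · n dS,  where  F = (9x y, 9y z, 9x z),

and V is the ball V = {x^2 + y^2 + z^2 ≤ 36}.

By the divergence theorem,

    ∯_{∂V} F · n dS = ∭_V (∇ · F) dV.

Compute the divergence:
    ∇ · F = ∂F_x/∂x + ∂F_y/∂y + ∂F_z/∂z = 9y + 9z + 9x = 9x + 9y + 9z.

In spherical coordinates, x = ρ sin(φ) cos(θ), y = ρ sin(φ) sin(θ), z = ρ cos(φ), dV = ρ^2 sin(φ) dρ dφ dθ, with 0 ≤ ρ ≤ 6, 0 ≤ φ ≤ π, 0 ≤ θ ≤ 2π.

The integrand, after substitution and multiplying by the volume element, becomes (9ρ (sqrt(2)sin(φ)sin(θ + π/4) + cos(φ))) · ρ^2 sin(φ), so

    ∭_V (∇·F) dV = ∫_0^{2π} ∫_0^{π} ∫_0^{6} (9ρ (sqrt(2)sin(φ)sin(θ + π/4) + cos(φ))) · ρ^2 sin(φ) dρ dφ dθ.

Inner (ρ from 0 to 6): 2916(sqrt(2)sin(φ)sin(θ + π/4) + cos(φ))sin(φ).
Middle (φ from 0 to π): 1458sqrt(2)π sin(θ + π/4).
Outer (θ from 0 to 2π): 0.

Therefore ∯_{∂V} F · n dS = 0.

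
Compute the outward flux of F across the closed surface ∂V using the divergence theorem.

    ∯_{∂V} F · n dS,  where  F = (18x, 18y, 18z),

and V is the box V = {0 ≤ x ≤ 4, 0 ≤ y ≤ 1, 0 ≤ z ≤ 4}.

By the divergence theorem,

    ∯_{∂V} F · n dS = ∭_V (∇ · F) dV.

Compute the divergence:
    ∇ · F = ∂F_x/∂x + ∂F_y/∂y + ∂F_z/∂z = 18 + 18 + 18 = 54.

V is a rectangular box, so dV = dx dy dz with 0 ≤ x ≤ 4, 0 ≤ y ≤ 1, 0 ≤ z ≤ 4.

Integrate (54) over V as an iterated integral:

    ∭_V (∇·F) dV = ∫_0^{4} ∫_0^{1} ∫_0^{4} (54) dz dy dx.

Inner (z from 0 to 4): 216.
Middle (y from 0 to 1): 216.
Outer (x from 0 to 4): 864.

Therefore ∯_{∂V} F · n dS = 864.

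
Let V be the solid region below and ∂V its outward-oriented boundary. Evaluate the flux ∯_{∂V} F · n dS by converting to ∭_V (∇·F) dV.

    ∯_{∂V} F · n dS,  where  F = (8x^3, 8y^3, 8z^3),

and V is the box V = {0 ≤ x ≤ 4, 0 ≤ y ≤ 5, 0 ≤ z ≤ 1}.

By the divergence theorem,

    ∯_{∂V} F · n dS = ∭_V (∇ · F) dV.

Compute the divergence:
    ∇ · F = ∂F_x/∂x + ∂F_y/∂y + ∂F_z/∂z = 24x^2 + 24y^2 + 24z^2.

V is a rectangular box, so dV = dx dy dz with 0 ≤ x ≤ 4, 0 ≤ y ≤ 5, 0 ≤ z ≤ 1.

Integrate (24x^2 + 24y^2 + 24z^2) over V as an iterated integral:

    ∭_V (∇·F) dV = ∫_0^{4} ∫_0^{5} ∫_0^{1} (24x^2 + 24y^2 + 24z^2) dz dy dx.

Inner (z from 0 to 1): 24x^2 + 24y^2 + 8.
Middle (y from 0 to 5): 120x^2 + 1040.
Outer (x from 0 to 4): 6720.

Therefore ∯_{∂V} F · n dS = 6720.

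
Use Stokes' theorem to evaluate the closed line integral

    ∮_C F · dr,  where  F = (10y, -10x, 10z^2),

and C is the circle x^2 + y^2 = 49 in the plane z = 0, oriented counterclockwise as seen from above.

Let S be the flat disk x^2 + y^2 ≤ 49 in the plane z = 0, with upward unit normal n̂ = ẑ. By Stokes' theorem,

    ∮_C F · dr = ∬_S (∇ × F) · n̂ dS = ∬_D (curl F)_z dA,

where D is the disk x^2 + y^2 ≤ 49.

Compute the curl of F = (10y, -10x, 10z^2):
    (∇ × F)_x = ∂F_z/∂y - ∂F_y/∂z = 0,
    (∇ × F)_y = ∂F_x/∂z - ∂F_z/∂x = 0,
    (∇ × F)_z = ∂F_y/∂x - ∂F_x/∂y = -20.

On z = 0, (curl F)_z = -20.

Convert to polar (x = r cos θ, y = r sin θ, dA = r dr dθ); the integrand becomes -20, so

    ∬_D (curl F)_z dA = ∫_0^{2π} ∫_0^{7} (-20) · r dr dθ.

Inner (r from 0 to 7): -490.
Outer (θ from 0 to 2π): -980π.

Therefore ∮_C F · dr = -980π.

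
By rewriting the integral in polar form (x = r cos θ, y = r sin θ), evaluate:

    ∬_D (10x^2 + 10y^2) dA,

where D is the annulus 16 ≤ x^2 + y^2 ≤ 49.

The region D is 4 ≤ r ≤ 7, 0 ≤ θ ≤ 2π in polar coordinates, where x = r cos(θ), y = r sin(θ), and dA = r dr dθ.

Under the substitution, the integrand becomes 10r^2, so

    ∬_D (10x^2 + 10y^2) dA = ∫_{0}^{2π} ∫_{4}^{7} (10r^2) · r dr dθ.

Inner integral (in r): ∫_{4}^{7} (10r^2) · r dr = 10725/2.

Outer integral (in θ): ∫_{0}^{2π} (10725/2) dθ = 10725π.

Therefore ∬_D (10x^2 + 10y^2) dA = 10725π.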